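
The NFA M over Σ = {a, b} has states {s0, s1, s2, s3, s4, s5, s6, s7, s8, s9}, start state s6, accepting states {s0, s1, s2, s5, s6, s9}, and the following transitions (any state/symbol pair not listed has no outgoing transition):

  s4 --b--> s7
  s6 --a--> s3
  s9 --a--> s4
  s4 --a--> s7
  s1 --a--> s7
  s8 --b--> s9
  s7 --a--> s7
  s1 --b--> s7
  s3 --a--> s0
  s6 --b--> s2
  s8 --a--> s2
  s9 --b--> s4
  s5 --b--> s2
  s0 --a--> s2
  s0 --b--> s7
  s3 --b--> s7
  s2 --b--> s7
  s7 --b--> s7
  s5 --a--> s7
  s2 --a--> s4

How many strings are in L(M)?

4

The useful subgraph on states {s0, s2, s3, s6} is acyclic, so L(M) is finite; the longest accepting path visits 4 useful states, giving maximum string length 3.
Counting accepting paths from s6 by length: 1 of length 0, 1 of length 1, 1 of length 2, 1 of length 3. Total 4.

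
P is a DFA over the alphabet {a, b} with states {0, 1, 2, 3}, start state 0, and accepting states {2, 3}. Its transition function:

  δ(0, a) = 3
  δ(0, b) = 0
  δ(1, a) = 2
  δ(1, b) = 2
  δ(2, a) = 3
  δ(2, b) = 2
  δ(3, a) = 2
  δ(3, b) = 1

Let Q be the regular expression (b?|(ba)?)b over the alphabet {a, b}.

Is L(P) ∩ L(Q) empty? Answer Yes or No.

Converting the expression Q to a DFA (subset construction, then merging equivalent states) gives the minimal DFA with states {q0, q1, q2, q3, q4}, start state q0, accepting states {q2, q4} and transitions q0: a→q1, b→q2; q1: a→q1, b→q1; q2: a→q3, b→q4; q3: a→q1, b→q4; q4: a→q1, b→q1.
Exploring the product automaton P × Q from the start pair (0, q0), following both machines on each input symbol, reaches 9 state pairs: (0, q0), (3, q1), (0, q2), (2, q1), (1, q1), (3, q3), (0, q4), (1, q4), (0, q1).
P accepts in {2, 3} and Q accepts in {q2, q4}; no reachable pair has both components accepting, so no string drives both machines to acceptance simultaneously and L(P) ∩ L(Q) = ∅.
So no string is accepted by both, and the intersection is empty.

Yes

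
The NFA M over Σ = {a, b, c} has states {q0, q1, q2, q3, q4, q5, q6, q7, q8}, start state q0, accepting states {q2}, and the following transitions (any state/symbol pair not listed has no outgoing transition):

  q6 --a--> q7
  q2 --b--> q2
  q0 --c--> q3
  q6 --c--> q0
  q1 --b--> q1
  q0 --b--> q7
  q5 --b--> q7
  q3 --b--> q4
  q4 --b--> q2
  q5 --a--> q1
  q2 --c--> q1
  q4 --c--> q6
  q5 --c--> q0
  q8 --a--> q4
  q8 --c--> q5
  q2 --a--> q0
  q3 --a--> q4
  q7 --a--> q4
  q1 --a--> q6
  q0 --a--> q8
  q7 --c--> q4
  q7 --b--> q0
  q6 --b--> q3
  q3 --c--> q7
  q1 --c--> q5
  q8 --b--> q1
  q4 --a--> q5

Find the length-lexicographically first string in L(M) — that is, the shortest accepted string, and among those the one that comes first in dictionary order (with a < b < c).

A breadth-first search from q0 reaches an accepting state first via the path q0 → q8 → q4 → q2 on input aab.
No string of length < 3 is accepted (BFS exhausts all shorter strings without reaching an accepting state), and aab is the lexicographically least accepting string of length 3.

aab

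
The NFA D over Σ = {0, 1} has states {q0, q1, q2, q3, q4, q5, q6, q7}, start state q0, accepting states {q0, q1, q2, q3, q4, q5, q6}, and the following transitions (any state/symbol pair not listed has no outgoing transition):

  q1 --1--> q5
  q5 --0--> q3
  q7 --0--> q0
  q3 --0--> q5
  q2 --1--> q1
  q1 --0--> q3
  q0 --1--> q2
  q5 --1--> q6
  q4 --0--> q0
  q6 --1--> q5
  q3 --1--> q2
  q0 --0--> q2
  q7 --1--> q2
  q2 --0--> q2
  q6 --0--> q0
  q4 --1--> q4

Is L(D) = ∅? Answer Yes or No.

No

The empty string ε is accepted: the run q0 ends in the accepting state q0.
Since at least one string is accepted, L(D) is not empty.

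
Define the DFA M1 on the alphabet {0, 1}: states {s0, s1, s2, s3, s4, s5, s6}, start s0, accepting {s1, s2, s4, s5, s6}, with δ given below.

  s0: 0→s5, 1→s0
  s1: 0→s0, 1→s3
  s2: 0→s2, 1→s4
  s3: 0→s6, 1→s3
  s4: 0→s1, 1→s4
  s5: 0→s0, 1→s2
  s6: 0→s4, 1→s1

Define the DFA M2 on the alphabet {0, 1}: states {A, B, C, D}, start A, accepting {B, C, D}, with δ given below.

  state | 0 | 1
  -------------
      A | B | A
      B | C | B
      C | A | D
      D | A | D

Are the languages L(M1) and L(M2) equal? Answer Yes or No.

No

The string 000 is accepted by M1 but rejected by M2.
So L(M1) ≠ L(M2).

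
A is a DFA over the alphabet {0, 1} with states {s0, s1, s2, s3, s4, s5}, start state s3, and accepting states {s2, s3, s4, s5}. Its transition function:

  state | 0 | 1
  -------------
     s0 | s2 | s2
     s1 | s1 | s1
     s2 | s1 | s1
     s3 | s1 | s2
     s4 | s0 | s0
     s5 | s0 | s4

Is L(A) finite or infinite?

finite

The useful states (reachable from s3 and able to reach an accepting state) are {s2, s3}.
Restricted to these states the transition graph has no cycle, so every accepting path has bounded length and L is finite.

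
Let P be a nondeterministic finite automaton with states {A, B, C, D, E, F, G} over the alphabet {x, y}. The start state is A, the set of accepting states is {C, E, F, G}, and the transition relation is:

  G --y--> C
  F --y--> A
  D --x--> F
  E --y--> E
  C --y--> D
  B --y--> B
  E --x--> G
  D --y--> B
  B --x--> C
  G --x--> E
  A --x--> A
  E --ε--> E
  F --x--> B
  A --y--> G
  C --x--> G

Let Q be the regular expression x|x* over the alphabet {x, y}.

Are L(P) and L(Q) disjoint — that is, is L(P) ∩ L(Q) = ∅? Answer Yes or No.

Converting the expression Q to a DFA (subset construction, then merging equivalent states) gives the minimal DFA with states {q0, q1}, start state q0, accepting states {q0} and transitions q0: x→q0, y→q1; q1: x→q1, y→q1.
Exploring the product automaton P × Q from the start pair (A, q0), following both machines on each input symbol, reaches 8 state pairs: (A, q0), (G, q1), (E, q1), (C, q1), (D, q1), (F, q1), (B, q1), (A, q1).
P accepts in {C, E, F, G} and Q accepts in {q0}; no reachable pair has both components accepting, so no string drives both machines to acceptance simultaneously and L(P) ∩ L(Q) = ∅.
So no string is accepted by both, and the intersection is empty.

Yes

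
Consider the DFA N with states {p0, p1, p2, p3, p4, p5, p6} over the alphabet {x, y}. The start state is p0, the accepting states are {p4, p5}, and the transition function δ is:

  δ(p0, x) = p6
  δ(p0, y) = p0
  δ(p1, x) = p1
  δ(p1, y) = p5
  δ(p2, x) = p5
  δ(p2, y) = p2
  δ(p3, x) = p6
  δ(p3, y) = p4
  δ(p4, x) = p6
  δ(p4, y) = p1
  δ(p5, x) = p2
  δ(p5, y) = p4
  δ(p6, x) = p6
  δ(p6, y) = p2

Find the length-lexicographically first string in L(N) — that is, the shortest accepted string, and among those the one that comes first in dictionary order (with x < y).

A breadth-first search from p0 reaches an accepting state first via the path p0 → p6 → p2 → p5 on input xyx.
No string of length < 3 is accepted (BFS exhausts all shorter strings without reaching an accepting state), and xyx is the lexicographically least accepting string of length 3.

xyx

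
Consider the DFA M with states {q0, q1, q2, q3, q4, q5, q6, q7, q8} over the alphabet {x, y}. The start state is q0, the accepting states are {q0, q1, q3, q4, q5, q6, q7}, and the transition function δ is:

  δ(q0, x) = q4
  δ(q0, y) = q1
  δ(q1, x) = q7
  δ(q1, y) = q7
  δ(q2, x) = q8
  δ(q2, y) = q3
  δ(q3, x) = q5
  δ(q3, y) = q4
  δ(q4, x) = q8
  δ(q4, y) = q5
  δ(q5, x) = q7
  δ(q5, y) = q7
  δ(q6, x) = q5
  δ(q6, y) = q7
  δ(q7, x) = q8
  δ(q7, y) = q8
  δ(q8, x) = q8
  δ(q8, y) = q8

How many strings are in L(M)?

The useful subgraph on states {q0, q1, q4, q5, q7} is acyclic, so L(M) is finite; the longest accepting path visits 4 useful states, giving maximum string length 3.
Counting accepting paths from q0 by length: 1 of length 0, 2 of length 1, 3 of length 2, 2 of length 3. Total 8.

8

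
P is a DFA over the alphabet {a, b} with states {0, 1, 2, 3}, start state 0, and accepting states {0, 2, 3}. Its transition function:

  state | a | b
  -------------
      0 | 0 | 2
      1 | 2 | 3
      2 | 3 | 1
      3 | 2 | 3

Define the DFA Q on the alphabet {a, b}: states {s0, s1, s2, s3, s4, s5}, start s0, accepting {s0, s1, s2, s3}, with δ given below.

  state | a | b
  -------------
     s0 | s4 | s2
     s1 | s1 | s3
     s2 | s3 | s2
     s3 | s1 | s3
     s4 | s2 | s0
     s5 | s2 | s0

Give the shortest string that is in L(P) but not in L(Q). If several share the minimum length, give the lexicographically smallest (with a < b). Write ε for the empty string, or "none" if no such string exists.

a

The string a is accepted by P but not by Q.
No shorter string lies in the difference, and a is the lexicographically first length-1 string in L(P) \ L(Q).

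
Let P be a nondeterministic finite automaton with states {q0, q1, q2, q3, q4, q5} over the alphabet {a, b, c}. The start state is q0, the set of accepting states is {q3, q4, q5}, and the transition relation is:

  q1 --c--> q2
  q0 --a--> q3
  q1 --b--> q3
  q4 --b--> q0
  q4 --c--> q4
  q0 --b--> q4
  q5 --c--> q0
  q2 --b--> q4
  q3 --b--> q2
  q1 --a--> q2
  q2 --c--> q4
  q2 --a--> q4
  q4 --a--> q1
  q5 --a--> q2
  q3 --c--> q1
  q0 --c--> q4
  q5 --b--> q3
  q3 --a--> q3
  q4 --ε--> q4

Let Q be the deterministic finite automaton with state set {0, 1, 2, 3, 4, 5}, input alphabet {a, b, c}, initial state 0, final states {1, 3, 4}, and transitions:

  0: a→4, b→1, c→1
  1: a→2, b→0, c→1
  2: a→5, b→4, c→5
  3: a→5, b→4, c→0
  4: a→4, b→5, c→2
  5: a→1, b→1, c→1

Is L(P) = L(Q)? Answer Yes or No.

Exploring the product automaton P × Q from the start pair (q0, 0), following both machines on each input symbol, reaches 5 state pairs: (q0, 0), (q3, 4), (q4, 1), (q2, 5), (q1, 2).
P accepts in {q3, q4, q5} and Q accepts in {1, 3, 4}. In every reachable pair the two components are either both accepting — (q3, 4), (q4, 1) — or both non-accepting, so no string is accepted by exactly one of the machines: L(P) \ L(Q) and L(Q) \ L(P) are both empty.
Hence every string is accepted by P iff it is accepted by Q, and the two languages coincide.

Yes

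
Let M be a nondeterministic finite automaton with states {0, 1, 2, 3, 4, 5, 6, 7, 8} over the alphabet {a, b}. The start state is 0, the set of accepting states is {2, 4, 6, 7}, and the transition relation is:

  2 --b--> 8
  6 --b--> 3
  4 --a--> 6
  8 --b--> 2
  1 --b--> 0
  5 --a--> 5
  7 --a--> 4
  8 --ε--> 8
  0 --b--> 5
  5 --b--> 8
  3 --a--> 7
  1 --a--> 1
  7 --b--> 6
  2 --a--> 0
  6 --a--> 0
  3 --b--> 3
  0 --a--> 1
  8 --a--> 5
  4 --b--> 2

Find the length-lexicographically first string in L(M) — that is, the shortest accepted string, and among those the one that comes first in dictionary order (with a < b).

A breadth-first search from 0 reaches an accepting state first via the path 0 → 5 → 8 → 2 on input bbb.
No string of length < 3 is accepted (BFS exhausts all shorter strings without reaching an accepting state), and bbb is the lexicographically least accepting string of length 3.

bbb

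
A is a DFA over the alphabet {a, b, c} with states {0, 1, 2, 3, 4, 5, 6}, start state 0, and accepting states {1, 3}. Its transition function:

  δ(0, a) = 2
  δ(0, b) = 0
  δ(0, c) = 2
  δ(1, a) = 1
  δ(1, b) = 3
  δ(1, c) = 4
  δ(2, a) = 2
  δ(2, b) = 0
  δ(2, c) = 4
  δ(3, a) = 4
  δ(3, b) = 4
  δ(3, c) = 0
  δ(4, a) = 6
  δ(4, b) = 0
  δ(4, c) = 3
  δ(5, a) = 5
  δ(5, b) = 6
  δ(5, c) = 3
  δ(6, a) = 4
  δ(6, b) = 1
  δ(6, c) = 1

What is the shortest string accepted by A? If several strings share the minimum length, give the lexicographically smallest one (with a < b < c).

acc

A breadth-first search from 0 reaches an accepting state first via the path 0 → 2 → 4 → 3 on input acc.
No string of length < 3 is accepted (BFS exhausts all shorter strings without reaching an accepting state), and acc is the lexicographically least accepting string of length 3.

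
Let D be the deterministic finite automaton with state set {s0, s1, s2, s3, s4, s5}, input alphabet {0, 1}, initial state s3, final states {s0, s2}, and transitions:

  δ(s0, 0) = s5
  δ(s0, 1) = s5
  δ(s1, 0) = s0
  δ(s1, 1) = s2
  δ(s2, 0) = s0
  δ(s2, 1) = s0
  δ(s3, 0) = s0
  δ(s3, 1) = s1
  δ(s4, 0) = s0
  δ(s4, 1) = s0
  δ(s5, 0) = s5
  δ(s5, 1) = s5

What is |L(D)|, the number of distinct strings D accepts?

The useful subgraph on states {s0, s1, s2, s3} is acyclic, so L(D) is finite; the longest accepting path visits 4 useful states, giving maximum string length 3.
Counting accepting paths from s3 by length: 1 of length 1, 2 of length 2, 2 of length 3. Total 5.

5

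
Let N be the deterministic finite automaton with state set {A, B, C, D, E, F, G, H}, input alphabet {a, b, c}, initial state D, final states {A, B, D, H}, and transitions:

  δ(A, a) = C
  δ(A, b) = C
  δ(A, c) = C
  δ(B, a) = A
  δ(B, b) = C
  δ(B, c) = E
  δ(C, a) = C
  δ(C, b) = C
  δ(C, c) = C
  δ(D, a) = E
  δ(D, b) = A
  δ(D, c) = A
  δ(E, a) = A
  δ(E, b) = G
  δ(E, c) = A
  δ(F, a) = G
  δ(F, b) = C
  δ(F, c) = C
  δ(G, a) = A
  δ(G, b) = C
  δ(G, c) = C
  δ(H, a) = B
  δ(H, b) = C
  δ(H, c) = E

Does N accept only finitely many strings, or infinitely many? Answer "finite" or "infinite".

The useful states (reachable from D and able to reach an accepting state) are {A, D, E, G}.
Restricted to these states the transition graph has no cycle, so every accepting path has bounded length and L is finite.

finite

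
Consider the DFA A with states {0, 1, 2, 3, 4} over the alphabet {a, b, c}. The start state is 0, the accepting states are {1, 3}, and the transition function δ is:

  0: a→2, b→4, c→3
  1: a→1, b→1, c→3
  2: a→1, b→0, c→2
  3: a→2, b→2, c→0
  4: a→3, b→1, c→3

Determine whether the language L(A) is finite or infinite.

State 0 is reachable from the start and can reach an accepting state, and it lies on the cycle 0 → 2 → 0.
Traversing that cycle any number of times yields accepted strings of unbounded length, so the language is infinite.

infinite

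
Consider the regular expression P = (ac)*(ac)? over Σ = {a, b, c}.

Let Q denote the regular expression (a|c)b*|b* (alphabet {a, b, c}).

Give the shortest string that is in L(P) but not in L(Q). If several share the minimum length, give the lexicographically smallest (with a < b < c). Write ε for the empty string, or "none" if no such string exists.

The string ac is accepted by P but not by Q.
No shorter string lies in the difference, and ac is the lexicographically first length-2 string in L(P) \ L(Q).

ac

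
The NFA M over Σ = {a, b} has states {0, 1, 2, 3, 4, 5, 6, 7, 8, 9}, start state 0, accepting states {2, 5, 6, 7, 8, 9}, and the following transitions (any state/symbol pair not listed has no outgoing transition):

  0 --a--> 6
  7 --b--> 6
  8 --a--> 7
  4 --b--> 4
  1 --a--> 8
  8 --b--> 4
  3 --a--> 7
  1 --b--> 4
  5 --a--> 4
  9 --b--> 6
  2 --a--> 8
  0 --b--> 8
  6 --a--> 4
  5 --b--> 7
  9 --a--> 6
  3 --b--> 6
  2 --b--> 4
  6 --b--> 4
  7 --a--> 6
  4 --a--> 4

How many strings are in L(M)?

5

The useful subgraph on states {0, 6, 7, 8} is acyclic, so L(M) is finite; the longest accepting path visits 4 useful states, giving maximum string length 3.
Counting accepting paths from 0 by length: 2 of length 1, 1 of length 2, 2 of length 3. Total 5.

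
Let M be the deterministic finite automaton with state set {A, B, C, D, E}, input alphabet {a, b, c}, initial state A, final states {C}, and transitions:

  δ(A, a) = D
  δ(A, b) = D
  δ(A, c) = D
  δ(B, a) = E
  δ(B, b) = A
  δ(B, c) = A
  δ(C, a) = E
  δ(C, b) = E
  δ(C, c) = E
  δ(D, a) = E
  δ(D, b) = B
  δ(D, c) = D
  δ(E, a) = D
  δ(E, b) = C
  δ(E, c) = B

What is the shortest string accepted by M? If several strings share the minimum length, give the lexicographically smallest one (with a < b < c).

aab

A breadth-first search from A reaches an accepting state first via the path A → D → E → C on input aab.
No string of length < 3 is accepted (BFS exhausts all shorter strings without reaching an accepting state), and aab is the lexicographically least accepting string of length 3.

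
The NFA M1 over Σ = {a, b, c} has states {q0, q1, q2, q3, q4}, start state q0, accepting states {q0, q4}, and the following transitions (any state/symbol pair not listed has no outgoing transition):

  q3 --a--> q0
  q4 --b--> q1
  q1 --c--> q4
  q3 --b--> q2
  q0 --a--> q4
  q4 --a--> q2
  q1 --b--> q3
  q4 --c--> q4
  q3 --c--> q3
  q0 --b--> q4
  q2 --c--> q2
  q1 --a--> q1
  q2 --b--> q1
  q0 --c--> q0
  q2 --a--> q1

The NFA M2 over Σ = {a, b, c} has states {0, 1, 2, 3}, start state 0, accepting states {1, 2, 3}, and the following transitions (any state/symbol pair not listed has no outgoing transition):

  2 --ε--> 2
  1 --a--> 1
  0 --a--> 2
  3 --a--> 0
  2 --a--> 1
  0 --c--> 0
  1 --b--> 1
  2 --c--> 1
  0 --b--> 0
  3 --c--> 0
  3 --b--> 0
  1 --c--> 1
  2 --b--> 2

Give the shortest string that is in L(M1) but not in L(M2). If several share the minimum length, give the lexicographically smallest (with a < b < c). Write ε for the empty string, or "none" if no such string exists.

The empty string ε is accepted by M1 but not by M2.
Since ε is the unique shortest string, it is the required witness.

ε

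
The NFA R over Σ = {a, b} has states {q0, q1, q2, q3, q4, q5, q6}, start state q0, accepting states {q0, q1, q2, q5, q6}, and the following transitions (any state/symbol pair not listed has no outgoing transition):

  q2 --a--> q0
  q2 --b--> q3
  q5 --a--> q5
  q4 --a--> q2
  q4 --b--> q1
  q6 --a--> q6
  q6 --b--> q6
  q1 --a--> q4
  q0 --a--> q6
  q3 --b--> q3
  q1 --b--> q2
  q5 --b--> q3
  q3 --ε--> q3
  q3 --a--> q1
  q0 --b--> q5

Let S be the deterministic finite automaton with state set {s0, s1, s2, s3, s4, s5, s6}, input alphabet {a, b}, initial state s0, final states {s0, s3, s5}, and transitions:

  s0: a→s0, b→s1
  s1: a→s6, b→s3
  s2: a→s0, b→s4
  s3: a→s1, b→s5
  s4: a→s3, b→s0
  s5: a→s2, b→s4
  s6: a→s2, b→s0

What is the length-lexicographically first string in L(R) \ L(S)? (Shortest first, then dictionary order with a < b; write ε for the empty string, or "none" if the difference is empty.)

The string b is accepted by R but not by S.
No shorter string lies in the difference, and b is the lexicographically first length-1 string in L(R) \ L(S).

b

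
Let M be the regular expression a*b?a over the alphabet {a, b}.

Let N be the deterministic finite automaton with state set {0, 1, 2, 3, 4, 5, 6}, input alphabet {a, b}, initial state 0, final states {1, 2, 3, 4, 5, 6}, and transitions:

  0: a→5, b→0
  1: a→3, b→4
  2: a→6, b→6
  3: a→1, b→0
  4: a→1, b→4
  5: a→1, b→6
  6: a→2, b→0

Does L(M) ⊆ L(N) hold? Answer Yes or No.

Yes

Converting the expression M to a DFA (subset construction, then merging equivalent states) gives the minimal DFA with states {m0, m1, m2, m3, m4}, start state m0, accepting states {m1, m3} and transitions m0: a→m1, b→m2; m1: a→m1, b→m2; m2: a→m3, b→m4; m3: a→m4, b→m4; m4: a→m4, b→m4.
Exploring the product automaton M × N from the start pair (m0, 0), following both machines on each input symbol, reaches 17 state pairs: (m0, 0), (m1, 5), (m2, 0), (m1, 1), (m2, 6), (m3, 5), (m4, 0), (m1, 3), (m2, 4), (m3, 2), (m4, 1), (m4, 6), (m4, 5), (m3, 1), (m4, 4), (m4, 3), (m4, 2).
M accepts in {m1, m3} and N accepts in {1, 2, 3, 4, 5, 6}. The reachable pairs whose M-component is accepting are (m1, 5), (m1, 1), (m3, 5), (m1, 3), (m3, 2), (m3, 1); in each of them the N-component is accepting too, so the product for L(M) \ L(N) (M-component accepting, N-component rejecting) has no reachable accepting pair and the difference is empty.
Hence every string in L(M) is also in L(N).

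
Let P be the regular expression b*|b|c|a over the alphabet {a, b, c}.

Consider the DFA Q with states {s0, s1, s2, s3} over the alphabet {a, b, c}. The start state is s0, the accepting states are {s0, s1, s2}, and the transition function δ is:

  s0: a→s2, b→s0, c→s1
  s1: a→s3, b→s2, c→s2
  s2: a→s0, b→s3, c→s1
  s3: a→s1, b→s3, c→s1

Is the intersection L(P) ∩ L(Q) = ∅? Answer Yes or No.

The empty string ε is accepted by both P and Q.
Hence L(P) ∩ L(Q) ≠ ∅.

No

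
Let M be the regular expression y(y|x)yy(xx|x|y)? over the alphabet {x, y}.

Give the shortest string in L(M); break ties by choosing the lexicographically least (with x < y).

yxyy

By inspection of the expression, no string of length less than 4 matches, and yxyy is the lexicographically first match of length 4.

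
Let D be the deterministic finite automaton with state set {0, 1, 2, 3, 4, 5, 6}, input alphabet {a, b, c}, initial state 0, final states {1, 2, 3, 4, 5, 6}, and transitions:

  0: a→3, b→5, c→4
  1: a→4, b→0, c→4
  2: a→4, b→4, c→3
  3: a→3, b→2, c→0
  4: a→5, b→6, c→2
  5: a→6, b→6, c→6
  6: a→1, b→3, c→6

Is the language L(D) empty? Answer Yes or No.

No

The string a is accepted: the run 0 → 3 ends in the accepting state 3.
Since at least one string is accepted, L(D) is not empty.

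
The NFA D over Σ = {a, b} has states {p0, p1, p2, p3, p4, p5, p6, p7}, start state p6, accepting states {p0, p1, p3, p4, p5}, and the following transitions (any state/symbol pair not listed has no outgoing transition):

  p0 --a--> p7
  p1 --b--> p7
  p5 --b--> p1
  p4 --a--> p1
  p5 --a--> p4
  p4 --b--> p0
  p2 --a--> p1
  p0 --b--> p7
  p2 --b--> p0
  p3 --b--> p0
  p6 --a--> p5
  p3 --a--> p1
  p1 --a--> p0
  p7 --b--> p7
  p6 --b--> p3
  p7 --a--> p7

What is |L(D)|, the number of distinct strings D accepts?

The useful subgraph on states {p0, p1, p3, p4, p5, p6} is acyclic, so L(D) is finite; the longest accepting path visits 5 useful states, giving maximum string length 4.
Counting accepting paths from p6 by length: 2 of length 1, 4 of length 2, 4 of length 3, 1 of length 4. Total 11.

11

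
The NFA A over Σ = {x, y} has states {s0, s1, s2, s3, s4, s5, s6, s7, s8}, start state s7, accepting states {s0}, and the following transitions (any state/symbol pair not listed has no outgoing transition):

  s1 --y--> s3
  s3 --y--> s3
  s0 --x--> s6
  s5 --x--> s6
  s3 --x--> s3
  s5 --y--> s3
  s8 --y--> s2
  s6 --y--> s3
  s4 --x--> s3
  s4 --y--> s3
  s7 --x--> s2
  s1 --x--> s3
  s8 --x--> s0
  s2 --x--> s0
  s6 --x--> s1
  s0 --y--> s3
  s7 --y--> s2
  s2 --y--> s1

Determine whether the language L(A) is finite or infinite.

finite

The useful states (reachable from s7 and able to reach an accepting state) are {s0, s2, s7}.
Restricted to these states the transition graph has no cycle, so every accepting path has bounded length and L is finite.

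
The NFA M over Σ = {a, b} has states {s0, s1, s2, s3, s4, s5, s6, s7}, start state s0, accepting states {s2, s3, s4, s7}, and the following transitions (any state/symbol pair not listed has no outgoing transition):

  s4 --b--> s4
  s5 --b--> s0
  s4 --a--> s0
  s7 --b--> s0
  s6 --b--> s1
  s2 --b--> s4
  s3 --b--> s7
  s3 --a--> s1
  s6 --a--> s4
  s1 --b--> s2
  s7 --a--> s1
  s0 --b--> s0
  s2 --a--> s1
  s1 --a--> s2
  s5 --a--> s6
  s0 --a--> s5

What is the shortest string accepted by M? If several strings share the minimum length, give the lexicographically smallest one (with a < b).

aaa

A breadth-first search from s0 reaches an accepting state first via the path s0 → s5 → s6 → s4 on input aaa.
No string of length < 3 is accepted (BFS exhausts all shorter strings without reaching an accepting state), and aaa is the lexicographically least accepting string of length 3.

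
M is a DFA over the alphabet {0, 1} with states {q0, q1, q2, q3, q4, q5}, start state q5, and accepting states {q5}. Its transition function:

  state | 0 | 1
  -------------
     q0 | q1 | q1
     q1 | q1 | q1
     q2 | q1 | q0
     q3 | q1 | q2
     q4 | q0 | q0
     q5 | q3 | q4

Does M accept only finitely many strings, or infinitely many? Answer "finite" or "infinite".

finite

The useful states (reachable from q5 and able to reach an accepting state) are {q5}.
Restricted to these states the transition graph has no cycle, so every accepting path has bounded length and L is finite.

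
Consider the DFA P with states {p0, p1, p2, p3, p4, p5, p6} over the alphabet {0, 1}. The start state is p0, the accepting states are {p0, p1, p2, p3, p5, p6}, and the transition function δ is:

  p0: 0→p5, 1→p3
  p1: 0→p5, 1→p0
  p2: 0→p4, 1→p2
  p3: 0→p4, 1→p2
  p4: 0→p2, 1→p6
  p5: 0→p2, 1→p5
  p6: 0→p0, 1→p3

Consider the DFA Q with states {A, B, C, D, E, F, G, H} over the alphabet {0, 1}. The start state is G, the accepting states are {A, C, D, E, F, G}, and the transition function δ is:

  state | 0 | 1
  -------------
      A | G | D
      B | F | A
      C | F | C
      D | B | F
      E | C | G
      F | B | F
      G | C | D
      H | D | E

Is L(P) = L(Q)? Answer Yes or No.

Yes

Exploring the product automaton P × Q from the start pair (p0, G), following both machines on each input symbol, reaches 6 state pairs: (p0, G), (p5, C), (p3, D), (p2, F), (p4, B), (p6, A).
P accepts in {p0, p1, p2, p3, p5, p6} and Q accepts in {A, C, D, E, F, G}. In every reachable pair the two components are either both accepting — (p0, G), (p5, C), (p3, D), (p2, F), (p6, A) — or both non-accepting, so no string is accepted by exactly one of the machines: L(P) \ L(Q) and L(Q) \ L(P) are both empty.
Hence every string is accepted by P iff it is accepted by Q, and the two languages coincide.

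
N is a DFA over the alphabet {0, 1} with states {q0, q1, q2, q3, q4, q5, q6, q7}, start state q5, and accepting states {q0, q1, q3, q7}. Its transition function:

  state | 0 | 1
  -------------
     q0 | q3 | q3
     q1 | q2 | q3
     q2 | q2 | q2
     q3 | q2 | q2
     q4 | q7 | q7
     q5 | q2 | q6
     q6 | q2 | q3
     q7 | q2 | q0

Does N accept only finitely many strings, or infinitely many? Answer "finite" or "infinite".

finite

The useful states (reachable from q5 and able to reach an accepting state) are {q3, q5, q6}.
Restricted to these states the transition graph has no cycle, so every accepting path has bounded length and L is finite.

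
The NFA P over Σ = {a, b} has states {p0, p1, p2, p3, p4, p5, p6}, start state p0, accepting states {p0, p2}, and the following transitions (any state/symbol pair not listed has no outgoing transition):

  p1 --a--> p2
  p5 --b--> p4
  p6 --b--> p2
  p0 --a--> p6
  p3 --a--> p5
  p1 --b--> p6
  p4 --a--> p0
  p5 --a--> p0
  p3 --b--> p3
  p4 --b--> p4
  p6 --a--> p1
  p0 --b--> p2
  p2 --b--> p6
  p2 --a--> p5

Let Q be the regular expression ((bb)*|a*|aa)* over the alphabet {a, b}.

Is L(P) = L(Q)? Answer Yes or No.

The string b is accepted by P but rejected by Q.
So L(P) ≠ L(Q).

No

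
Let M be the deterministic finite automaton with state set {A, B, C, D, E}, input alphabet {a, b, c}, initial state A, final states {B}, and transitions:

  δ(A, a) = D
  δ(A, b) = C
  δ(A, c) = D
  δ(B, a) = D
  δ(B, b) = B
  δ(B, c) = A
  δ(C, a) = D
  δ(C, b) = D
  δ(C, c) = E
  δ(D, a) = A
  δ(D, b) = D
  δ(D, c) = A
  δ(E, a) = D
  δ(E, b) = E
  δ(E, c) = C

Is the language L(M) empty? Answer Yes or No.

Yes

The states reachable from the start state are {A, C, D, E}.
None of the accepting states {B} is reachable, so no string is accepted and L(M) = ∅.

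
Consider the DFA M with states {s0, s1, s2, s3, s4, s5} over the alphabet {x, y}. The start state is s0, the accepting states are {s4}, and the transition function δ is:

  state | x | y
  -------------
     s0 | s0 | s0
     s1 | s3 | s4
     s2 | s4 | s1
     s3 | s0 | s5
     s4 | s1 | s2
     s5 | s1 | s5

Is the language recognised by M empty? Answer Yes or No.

The states reachable from the start state are {s0}.
None of the accepting states {s4} is reachable, so no string is accepted and L(M) = ∅.

Yes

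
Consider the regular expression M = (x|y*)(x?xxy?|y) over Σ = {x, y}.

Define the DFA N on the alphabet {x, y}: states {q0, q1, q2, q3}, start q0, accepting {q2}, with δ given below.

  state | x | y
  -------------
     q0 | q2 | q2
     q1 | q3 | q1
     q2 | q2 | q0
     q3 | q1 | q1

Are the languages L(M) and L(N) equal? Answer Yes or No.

The string xy is accepted by M but rejected by N.
So L(M) ≠ L(N).

No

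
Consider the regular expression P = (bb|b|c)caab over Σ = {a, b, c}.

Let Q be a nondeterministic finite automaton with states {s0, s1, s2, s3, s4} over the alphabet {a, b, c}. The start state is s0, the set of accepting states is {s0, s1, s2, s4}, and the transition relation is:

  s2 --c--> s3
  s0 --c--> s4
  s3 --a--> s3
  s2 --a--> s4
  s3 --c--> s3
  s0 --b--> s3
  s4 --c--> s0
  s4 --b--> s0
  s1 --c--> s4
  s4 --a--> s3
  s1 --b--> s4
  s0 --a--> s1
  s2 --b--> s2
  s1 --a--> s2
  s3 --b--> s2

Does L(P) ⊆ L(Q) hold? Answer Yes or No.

Yes

Converting the expression P to a DFA (subset construction, then merging equivalent states) gives the minimal DFA with states {p0, p1, p2, p3, p4, p5, p6, p7}, start state p0, accepting states {p7} and transitions p0: a→p1, b→p2, c→p3; p1: a→p1, b→p1, c→p1; p2: a→p1, b→p3, c→p4; p3: a→p1, b→p1, c→p4; p4: a→p5, b→p1, c→p1; p5: a→p6, b→p1, c→p1; p6: a→p1, b→p7, c→p1; p7: a→p1, b→p1, c→p1.
Exploring the product automaton P × Q from the start pair (p0, s0), following both machines on each input symbol, reaches 16 state pairs: (p0, s0), (p1, s1), (p2, s3), (p3, s4), (p1, s2), (p1, s4), (p1, s3), (p3, s2), (p4, s3), (p1, s0), (p4, s0), (p5, s3), (p5, s1), (p6, s3), (p6, s2), (p7, s2).
P accepts in {p7} and Q accepts in {s0, s1, s2, s4}. The reachable pairs whose P-component is accepting are (p7, s2); in each of them the Q-component is accepting too, so the product for L(P) \ L(Q) (P-component accepting, Q-component rejecting) has no reachable accepting pair and the difference is empty.
Hence every string in L(P) is also in L(Q).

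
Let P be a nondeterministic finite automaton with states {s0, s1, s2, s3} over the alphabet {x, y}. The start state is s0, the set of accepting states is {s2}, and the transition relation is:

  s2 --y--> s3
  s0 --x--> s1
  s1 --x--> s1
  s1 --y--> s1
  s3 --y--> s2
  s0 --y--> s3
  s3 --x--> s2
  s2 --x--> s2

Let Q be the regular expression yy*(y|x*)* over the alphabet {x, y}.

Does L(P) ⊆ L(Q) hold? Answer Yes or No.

Yes

Converting the expression Q to a DFA (subset construction, then merging equivalent states) gives the minimal DFA with states {q0, q1, q2}, start state q0, accepting states {q2} and transitions q0: x→q1, y→q2; q1: x→q1, y→q1; q2: x→q2, y→q2.
Exploring the product automaton P × Q from the start pair (s0, q0), following both machines on each input symbol, reaches 4 state pairs: (s0, q0), (s1, q1), (s3, q2), (s2, q2).
P accepts in {s2} and Q accepts in {q2}. The reachable pairs whose P-component is accepting are (s2, q2); in each of them the Q-component is accepting too, so the product for L(P) \ L(Q) (P-component accepting, Q-component rejecting) has no reachable accepting pair and the difference is empty.
Hence every string in L(P) is also in L(Q).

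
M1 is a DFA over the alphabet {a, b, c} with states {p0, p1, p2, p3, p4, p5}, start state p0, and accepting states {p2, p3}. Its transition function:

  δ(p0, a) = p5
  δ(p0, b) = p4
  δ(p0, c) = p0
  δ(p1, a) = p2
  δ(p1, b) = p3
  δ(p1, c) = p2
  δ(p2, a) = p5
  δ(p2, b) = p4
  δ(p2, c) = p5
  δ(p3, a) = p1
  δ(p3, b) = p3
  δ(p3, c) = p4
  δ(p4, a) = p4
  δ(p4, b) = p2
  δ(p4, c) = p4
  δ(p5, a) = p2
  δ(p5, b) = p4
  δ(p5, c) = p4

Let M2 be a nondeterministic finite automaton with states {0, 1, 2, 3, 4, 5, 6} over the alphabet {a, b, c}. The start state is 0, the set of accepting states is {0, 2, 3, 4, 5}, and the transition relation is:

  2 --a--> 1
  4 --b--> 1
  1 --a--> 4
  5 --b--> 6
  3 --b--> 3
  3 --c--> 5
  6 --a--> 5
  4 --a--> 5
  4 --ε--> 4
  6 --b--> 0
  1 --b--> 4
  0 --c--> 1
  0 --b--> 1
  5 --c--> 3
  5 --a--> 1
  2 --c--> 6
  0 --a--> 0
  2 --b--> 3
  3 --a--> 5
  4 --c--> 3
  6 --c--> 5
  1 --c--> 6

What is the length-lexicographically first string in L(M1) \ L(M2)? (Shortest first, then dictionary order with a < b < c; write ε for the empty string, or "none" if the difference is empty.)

The string bab is accepted by M1 but not by M2.
No shorter string lies in the difference, and bab is the lexicographically first length-3 string in L(M1) \ L(M2).

bab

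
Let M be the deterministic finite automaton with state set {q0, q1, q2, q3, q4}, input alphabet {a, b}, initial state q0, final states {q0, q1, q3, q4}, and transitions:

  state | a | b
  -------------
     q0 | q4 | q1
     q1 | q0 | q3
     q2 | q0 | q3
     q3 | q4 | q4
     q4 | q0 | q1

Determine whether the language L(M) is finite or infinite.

State q0 is reachable from the start and can reach an accepting state, and it lies on the cycle q0 → q1 → q0.
Traversing that cycle any number of times yields accepted strings of unbounded length, so the language is infinite.

infinite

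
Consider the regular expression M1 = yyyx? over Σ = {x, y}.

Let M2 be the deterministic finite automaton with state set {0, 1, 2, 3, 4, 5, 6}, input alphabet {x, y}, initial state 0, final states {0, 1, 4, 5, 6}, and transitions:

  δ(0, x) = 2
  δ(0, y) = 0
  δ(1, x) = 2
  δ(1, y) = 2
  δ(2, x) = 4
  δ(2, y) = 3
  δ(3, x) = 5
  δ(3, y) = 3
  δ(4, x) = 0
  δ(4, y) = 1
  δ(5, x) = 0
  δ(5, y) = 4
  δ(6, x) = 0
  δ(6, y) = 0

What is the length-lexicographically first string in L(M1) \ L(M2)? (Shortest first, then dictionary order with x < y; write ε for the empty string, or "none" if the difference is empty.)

The string yyyx is accepted by M1 but not by M2.
No shorter string lies in the difference, and yyyx is the lexicographically first length-4 string in L(M1) \ L(M2).

yyyx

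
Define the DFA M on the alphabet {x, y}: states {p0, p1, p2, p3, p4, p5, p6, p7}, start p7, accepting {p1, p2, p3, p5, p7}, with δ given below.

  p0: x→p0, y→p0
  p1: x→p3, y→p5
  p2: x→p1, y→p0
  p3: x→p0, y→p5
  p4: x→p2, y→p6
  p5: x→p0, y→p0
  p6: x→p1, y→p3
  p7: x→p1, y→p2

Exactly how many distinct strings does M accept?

The useful subgraph on states {p1, p2, p3, p5, p7} is acyclic, so L(M) is finite; the longest accepting path visits 5 useful states, giving maximum string length 4.
Counting accepting paths from p7 by length: 1 of length 0, 2 of length 1, 3 of length 2, 3 of length 3, 1 of length 4. Total 10.

10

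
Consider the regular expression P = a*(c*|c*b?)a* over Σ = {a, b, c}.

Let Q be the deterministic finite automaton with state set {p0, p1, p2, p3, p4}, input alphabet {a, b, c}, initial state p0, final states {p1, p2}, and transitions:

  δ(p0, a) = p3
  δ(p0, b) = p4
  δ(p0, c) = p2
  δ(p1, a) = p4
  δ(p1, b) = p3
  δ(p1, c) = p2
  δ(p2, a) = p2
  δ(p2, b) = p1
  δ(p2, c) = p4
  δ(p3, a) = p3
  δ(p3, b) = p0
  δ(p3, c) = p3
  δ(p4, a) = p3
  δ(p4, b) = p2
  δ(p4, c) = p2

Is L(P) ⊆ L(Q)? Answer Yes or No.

No

The empty string ε is in L(P) but not in L(Q).
So L(P) ⊄ L(Q).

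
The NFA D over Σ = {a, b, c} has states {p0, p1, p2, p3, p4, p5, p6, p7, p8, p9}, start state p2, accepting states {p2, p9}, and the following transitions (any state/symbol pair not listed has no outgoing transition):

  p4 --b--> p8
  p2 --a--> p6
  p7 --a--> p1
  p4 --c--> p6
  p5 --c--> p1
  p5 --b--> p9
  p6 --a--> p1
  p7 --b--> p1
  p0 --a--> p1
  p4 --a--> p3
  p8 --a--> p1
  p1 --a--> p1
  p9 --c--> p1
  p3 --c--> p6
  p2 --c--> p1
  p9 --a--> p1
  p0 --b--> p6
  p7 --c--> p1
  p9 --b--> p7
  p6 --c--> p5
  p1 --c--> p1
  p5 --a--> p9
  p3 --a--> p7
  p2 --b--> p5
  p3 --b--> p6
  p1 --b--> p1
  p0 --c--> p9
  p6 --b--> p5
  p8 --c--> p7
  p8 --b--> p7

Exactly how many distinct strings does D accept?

7

The useful subgraph on states {p2, p5, p6, p9} is acyclic, so L(D) is finite; the longest accepting path visits 4 useful states, giving maximum string length 3.
Counting accepting paths from p2 by length: 1 of length 0, 2 of length 2, 4 of length 3. Total 7.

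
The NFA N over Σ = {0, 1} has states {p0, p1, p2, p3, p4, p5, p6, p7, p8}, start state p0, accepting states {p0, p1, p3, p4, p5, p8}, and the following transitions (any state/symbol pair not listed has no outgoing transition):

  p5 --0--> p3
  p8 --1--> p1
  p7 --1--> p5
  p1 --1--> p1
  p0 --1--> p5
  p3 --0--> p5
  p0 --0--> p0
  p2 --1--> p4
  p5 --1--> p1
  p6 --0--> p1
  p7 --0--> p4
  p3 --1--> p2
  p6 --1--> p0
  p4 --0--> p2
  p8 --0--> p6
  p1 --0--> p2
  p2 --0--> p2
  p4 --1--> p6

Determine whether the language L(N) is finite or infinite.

infinite

State p0 is reachable from the start and can reach an accepting state, and it lies on the cycle p0 → p0.
Traversing that cycle any number of times yields accepted strings of unbounded length, so the language is infinite.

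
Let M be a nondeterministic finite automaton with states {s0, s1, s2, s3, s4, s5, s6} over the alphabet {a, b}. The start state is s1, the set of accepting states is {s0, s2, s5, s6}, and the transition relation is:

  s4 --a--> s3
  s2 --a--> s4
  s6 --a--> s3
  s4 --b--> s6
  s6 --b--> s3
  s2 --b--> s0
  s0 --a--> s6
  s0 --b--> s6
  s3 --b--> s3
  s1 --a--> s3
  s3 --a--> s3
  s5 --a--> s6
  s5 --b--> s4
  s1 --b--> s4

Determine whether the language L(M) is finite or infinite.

The useful states (reachable from s1 and able to reach an accepting state) are {s1, s4, s6}.
Restricted to these states the transition graph has no cycle, so every accepting path has bounded length and L is finite.

finite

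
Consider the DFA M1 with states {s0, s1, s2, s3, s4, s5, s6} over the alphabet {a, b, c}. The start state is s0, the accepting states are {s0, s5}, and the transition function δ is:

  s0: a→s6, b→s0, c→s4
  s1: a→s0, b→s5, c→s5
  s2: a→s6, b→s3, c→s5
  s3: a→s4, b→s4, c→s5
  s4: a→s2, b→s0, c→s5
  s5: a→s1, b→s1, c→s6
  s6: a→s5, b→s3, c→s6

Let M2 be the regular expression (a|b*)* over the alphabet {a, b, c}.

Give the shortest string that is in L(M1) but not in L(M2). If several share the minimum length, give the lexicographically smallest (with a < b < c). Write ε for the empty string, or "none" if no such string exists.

cb

The string cb is accepted by M1 but not by M2.
No shorter string lies in the difference, and cb is the lexicographically first length-2 string in L(M1) \ L(M2).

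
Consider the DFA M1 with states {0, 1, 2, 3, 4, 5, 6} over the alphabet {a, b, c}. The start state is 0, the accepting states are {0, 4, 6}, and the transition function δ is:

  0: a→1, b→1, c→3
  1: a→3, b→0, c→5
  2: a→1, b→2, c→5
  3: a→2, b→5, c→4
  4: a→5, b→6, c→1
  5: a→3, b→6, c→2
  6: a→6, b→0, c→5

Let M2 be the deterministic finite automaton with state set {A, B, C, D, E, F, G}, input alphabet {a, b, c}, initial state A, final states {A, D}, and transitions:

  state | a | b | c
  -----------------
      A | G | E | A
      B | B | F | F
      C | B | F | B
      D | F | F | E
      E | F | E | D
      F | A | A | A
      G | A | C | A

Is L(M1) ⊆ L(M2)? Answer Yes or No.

No

The string ab is in L(M1) but not in L(M2).
So L(M1) ⊄ L(M2).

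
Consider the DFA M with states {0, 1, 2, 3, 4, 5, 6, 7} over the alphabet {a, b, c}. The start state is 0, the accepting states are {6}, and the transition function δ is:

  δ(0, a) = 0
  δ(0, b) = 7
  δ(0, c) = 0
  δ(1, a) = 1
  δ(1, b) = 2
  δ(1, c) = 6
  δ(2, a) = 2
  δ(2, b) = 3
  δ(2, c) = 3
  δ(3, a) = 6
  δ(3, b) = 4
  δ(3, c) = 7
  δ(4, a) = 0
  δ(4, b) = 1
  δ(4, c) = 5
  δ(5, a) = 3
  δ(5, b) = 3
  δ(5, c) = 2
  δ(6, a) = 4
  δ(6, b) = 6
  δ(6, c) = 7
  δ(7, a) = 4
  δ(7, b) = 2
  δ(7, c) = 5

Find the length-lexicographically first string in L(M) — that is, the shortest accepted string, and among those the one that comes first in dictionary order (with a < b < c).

A breadth-first search from 0 reaches an accepting state first via the path 0 → 7 → 4 → 1 → 6 on input babc.
No string of length < 4 is accepted (BFS exhausts all shorter strings without reaching an accepting state), and babc is the lexicographically least accepting string of length 4.

babc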